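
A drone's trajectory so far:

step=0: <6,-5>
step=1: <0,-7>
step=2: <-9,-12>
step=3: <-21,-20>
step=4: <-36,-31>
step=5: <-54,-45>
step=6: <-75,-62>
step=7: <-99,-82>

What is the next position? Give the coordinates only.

Successive displacements: <-6,-2>, <-9,-5>, <-12,-8>, <-15,-11>, <-18,-14>, <-21,-17>, <-24,-20> — each changes by <-3,-3>.
step 8: <-99,-82> + <-27,-23> → <-126,-105>

<-126,-105>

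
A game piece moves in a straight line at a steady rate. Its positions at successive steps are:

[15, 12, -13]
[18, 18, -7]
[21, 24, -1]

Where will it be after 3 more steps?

[30, 42, 17]

Each step adds [+3, +6, +6] to the position.
step 3: [21, 24, -1] + [+3, +6, +6] → [24, 30, 5]
step 4: [24, 30, 5] + [+3, +6, +6] → [27, 36, 11]
step 5: [27, 36, 11] + [+3, +6, +6] → [30, 42, 17]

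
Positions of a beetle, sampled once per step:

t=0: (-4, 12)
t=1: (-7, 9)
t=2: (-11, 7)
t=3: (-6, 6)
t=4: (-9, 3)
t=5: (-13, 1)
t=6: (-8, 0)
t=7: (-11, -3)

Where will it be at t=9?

The moves between consecutive positions are (-3, -3), (-4, -2), (+5, -1), (-3, -3), (-4, -2), (+5, -1), (-3, -3); they repeat the 3-cycle [(-3, -3), (-4, -2), (+5, -1)].
step 8: apply (-4, -2) → (-15, -5)
step 9: apply (+5, -1) → (-10, -6)

(-10, -6)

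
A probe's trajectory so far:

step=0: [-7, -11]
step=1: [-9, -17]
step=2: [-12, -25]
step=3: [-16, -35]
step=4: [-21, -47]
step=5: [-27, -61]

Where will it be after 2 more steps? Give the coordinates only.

Taking differences between consecutive positions: [-2, -6], [-3, -8], [-4, -10], [-5, -12], [-6, -14]. These grow by [-1, -2] each step.
step 6: [-27, -61] + [-7, -16] → [-34, -77]
step 7: [-34, -77] + [-8, -18] → [-42, -95]

[-42, -95]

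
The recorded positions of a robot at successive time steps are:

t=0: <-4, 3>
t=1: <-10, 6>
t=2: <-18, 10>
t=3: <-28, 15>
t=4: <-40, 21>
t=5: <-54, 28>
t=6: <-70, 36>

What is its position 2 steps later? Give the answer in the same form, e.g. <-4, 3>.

<-108, 55>

Successive displacements: <-6, +3>, <-8, +4>, <-10, +5>, <-12, +6>, <-14, +7>, <-16, +8> — each changes by <-2, +1>.
step 7: <-70, 36> + <-18, +9> → <-88, 45>
step 8: <-88, 45> + <-20, +10> → <-108, 55>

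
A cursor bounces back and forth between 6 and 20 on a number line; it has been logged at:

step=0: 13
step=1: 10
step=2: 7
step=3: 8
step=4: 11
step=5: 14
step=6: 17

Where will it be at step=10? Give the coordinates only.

11

The value travels 3 per step and bounces off the walls at 6 and 20.
  step 7: 17 → 20
  step 8: 20 → 17
  step 9: 17 → 14
  step 10: 14 → 11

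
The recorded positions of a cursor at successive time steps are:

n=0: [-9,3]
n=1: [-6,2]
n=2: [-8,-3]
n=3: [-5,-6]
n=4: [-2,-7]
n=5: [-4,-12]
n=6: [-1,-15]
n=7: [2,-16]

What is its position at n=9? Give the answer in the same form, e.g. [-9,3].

[3,-24]

Differencing gives [+3,-1], [-2,-5], [+3,-3], [+3,-1], [-2,-5], [+3,-3], [+3,-1]. This is the pattern [+3,-1], [-2,-5], [+3,-3] repeated.
step 8: apply [-2,-5] → [0,-21]
step 9: apply [+3,-3] → [3,-24]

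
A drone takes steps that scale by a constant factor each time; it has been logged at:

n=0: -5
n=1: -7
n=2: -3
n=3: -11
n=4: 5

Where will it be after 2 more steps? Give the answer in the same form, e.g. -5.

Consecutive displacements -2, +4, -8, +16 scale by a factor of -2 each step.
step 5: 5 − 32 → -27
step 6: -27 + 64 → 37

37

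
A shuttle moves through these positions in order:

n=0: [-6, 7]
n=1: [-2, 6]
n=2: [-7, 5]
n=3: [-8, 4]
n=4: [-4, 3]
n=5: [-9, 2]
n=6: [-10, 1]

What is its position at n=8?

The moves between consecutive positions are [+4, -1], [-5, -1], [-1, -1], [+4, -1], [-5, -1], [-1, -1]; they repeat the 3-cycle [[+4, -1], [-5, -1], [-1, -1]].
step 7: apply [+4, -1] → [-6, 0]
step 8: apply [-5, -1] → [-11, -1]

[-11, -1]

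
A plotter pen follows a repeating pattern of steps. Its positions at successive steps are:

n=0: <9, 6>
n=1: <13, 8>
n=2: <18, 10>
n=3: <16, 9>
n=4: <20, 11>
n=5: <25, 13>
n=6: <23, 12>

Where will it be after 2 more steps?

The moves between consecutive positions are <+4, +2>, <+5, +2>, <-2, -1>, <+4, +2>, <+5, +2>, <-2, -1>; they repeat the 3-cycle [<+4, +2>, <+5, +2>, <-2, -1>].
step 7: apply <+4, +2> → <27, 14>
step 8: apply <+5, +2> → <32, 16>

<32, 16>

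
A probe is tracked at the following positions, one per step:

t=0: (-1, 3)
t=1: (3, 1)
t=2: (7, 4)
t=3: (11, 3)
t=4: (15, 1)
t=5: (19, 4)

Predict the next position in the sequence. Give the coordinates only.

(23, 3)

First: linear, +4 per step → 23 at step 6.
Second: cycles through 3, 1, 4 every 3 steps. Step 6 lands at position 0 of the cycle → 3.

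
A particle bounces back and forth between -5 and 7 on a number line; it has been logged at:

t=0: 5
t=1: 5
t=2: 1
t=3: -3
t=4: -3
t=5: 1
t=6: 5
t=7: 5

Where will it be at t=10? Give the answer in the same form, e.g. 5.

The value travels 4 per step and bounces off the walls at -5 and 7.
  step 8: 5 → 1
  step 9: 1 → -3
  step 10: -3 → -3

-3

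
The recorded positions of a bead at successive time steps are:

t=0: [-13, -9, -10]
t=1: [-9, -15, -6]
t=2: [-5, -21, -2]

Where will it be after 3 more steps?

The position changes by [+4, -6, +4] every step.
step 3: [-5, -21, -2] + [+4, -6, +4] → [-1, -27, 2]
step 4: [-1, -27, 2] + [+4, -6, +4] → [3, -33, 6]
step 5: [3, -33, 6] + [+4, -6, +4] → [7, -39, 10]

[7, -39, 10]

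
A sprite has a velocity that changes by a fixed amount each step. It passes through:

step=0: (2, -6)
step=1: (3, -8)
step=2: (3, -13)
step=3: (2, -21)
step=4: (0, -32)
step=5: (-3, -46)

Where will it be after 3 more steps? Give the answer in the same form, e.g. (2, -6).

(-18, -106)

Taking differences between consecutive positions: (+1, -2), (+0, -5), (-1, -8), (-2, -11), (-3, -14). These grow by (-1, -3) each step.
step 6: (-3, -46) + (-4, -17) → (-7, -63)
step 7: (-7, -63) + (-5, -20) → (-12, -83)
step 8: (-12, -83) + (-6, -23) → (-18, -106)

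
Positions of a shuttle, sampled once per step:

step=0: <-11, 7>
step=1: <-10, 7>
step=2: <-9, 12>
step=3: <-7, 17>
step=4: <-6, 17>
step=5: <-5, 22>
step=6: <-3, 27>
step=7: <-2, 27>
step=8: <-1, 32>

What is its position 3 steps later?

Differencing gives <+1, +0>, <+1, +5>, <+2, +5>, <+1, +0>, <+1, +5>, <+2, +5>, <+1, +0>, <+1, +5>. This is the pattern <+1, +0>, <+1, +5>, <+2, +5> repeated.
step 9: apply <+2, +5> → <1, 37>
step 10: apply <+1, +0> → <2, 37>
step 11: apply <+1, +5> → <3, 42>

<3, 42>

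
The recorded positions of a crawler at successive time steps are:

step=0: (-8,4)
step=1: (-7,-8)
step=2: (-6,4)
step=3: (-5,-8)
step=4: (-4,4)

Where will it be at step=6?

(-2,4)

The first coordinate changes by +1 each step, so at step 6 it is -8 + 6·(1) = -2.
The second coordinate repeats the cycle [4, -8] with period 2; step 6 mod 2 = 0, giving 4.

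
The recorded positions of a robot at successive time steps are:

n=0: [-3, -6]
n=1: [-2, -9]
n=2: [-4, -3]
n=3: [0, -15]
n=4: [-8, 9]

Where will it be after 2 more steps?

[-24, 57]

Step-to-step displacements: [+1, -3], [-2, +6], [+4, -12], [-8, +24]; each is -2× the previous.
step 5: [-8, 9] + [+16, -48] → [8, -39]
step 6: [8, -39] + [-32, +96] → [-24, 57]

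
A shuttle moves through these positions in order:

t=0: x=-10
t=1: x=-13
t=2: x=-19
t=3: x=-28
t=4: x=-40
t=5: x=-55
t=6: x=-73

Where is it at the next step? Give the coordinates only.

x=-94

Successive displacements: -3, -6, -9, -12, -15, -18 — each changes by -3.
step 7: -73 − 21 → x=-94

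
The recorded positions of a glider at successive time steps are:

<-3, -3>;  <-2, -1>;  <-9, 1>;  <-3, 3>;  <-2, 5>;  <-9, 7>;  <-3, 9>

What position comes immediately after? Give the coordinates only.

The first coordinate repeats the cycle [-3, -2, -9] with period 3; step 7 mod 3 = 1, giving -2.
The second coordinate changes by +2 each step, so at step 7 it is -3 + 7·(2) = 11.

<-2, 11>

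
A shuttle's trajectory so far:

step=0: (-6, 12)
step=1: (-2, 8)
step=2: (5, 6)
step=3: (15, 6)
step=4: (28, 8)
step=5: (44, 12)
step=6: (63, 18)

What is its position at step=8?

(110, 36)

First differences are (+4, -4), (+7, -2), (+10, +0), (+13, +2), (+16, +4), (+19, +6); their common second difference is (+3, +2) (constant acceleration).
step 7: (63, 18) + (+22, +8) → (85, 26)
step 8: (85, 26) + (+25, +10) → (110, 36)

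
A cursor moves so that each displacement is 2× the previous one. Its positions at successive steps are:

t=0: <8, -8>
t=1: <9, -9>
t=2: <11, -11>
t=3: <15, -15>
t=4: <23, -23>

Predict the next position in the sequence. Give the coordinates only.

Consecutive displacements <+1, -1>, <+2, -2>, <+4, -4>, <+8, -8> scale by a factor of 2 each step.
step 5: <23, -23> + <+16, -16> → <39, -39>

<39, -39>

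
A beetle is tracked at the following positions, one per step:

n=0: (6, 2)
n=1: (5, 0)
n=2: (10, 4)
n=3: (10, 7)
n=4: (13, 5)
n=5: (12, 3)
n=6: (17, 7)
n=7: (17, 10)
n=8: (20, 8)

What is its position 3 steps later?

(24, 13)

The moves between consecutive positions are (-1, -2), (+5, +4), (+0, +3), (+3, -2), (-1, -2), (+5, +4), (+0, +3), (+3, -2); they repeat the 4-cycle [(-1, -2), (+5, +4), (+0, +3), (+3, -2)].
step 9: apply (-1, -2) → (19, 6)
step 10: apply (+5, +4) → (24, 10)
step 11: apply (+0, +3) → (24, 13)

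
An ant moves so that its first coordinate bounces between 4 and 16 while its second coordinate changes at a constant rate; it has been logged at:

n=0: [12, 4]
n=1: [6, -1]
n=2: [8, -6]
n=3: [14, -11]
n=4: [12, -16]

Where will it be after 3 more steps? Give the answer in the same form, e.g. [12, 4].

The first coordinate travels 6 per step and bounces off the walls at 4 and 16.
  step 5: 12 → 6
  step 6: 6 → 8
  step 7: 8 → 14
The second coordinate changes by -5 each step: at step 7 it is -31.

[14, -31]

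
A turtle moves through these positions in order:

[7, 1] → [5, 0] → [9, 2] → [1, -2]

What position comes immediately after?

[17, 6]

Step-to-step displacements: [-2, -1], [+4, +2], [-8, -4]; each is -2× the previous.
step 4: [1, -2] + [+16, +8] → [17, 6]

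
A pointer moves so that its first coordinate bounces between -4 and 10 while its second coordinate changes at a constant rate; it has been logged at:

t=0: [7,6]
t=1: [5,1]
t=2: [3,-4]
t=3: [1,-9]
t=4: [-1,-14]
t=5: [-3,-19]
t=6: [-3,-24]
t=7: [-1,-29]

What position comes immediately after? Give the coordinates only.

The first coordinate travels 2 per step and bounces off the walls at -4 and 10.
  step 8: -1 → 1
The second coordinate changes by -5 each step: at step 8 it is -34.

[1,-34]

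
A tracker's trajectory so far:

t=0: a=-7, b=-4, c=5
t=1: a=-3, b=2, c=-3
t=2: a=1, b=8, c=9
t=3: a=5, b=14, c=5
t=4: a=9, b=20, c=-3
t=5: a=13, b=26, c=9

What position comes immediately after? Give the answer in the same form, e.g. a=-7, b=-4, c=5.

A: linear, +4 per step → 17 at step 6.
B: linear, +6 per step → 32 at step 6.
C: cycles through 5, -3, 9 every 3 steps. Step 6 lands at position 0 of the cycle → 5.

a=17, b=32, c=5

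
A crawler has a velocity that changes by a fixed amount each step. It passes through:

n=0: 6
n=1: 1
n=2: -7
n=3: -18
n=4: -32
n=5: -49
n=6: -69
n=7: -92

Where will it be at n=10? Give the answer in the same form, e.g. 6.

Taking differences between consecutive positions: -5, -8, -11, -14, -17, -20, -23. These grow by -3 each step.
step 8: -92 − 26 → -118
step 9: -118 − 29 → -147
step 10: -147 − 32 → -179

-179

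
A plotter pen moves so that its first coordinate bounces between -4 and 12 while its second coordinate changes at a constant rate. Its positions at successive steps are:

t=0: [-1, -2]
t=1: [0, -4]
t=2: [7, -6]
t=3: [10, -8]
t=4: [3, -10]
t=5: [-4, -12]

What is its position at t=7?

The first coordinate reflects between -4 and 12, moving 7 per step.
  step 6: -4 → 3
  step 7: 3 → 10
The second coordinate changes by -2 each step: at step 7 it is -16.

[10, -16]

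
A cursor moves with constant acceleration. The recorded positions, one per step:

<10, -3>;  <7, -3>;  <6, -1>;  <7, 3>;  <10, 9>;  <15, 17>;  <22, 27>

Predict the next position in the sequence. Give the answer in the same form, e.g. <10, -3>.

Successive displacements: <-3, +0>, <-1, +2>, <+1, +4>, <+3, +6>, <+5, +8>, <+7, +10> — each changes by <+2, +2>.
step 7: <22, 27> + <+9, +12> → <31, 39>

<31, 39>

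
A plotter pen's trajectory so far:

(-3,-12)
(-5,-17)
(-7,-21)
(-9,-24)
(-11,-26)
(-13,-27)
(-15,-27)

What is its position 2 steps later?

Successive displacements: (-2,-5), (-2,-4), (-2,-3), (-2,-2), (-2,-1), (-2,+0) — each changes by (+0,+1).
step 7: (-15,-27) + (-2,+1) → (-17,-26)
step 8: (-17,-26) + (-2,+2) → (-19,-24)

(-19,-24)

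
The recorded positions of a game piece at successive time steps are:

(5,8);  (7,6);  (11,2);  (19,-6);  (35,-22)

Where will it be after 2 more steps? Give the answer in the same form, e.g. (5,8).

Consecutive displacements (+2,-2), (+4,-4), (+8,-8), (+16,-16) scale by a factor of 2 each step.
step 5: (35,-22) + (+32,-32) → (67,-54)
step 6: (67,-54) + (+64,-64) → (131,-118)

(131,-118)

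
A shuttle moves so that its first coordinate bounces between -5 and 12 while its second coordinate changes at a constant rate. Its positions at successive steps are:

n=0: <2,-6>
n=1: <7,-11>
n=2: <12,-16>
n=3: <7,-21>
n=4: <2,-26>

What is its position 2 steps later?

<-2,-36>

The first coordinate travels 5 per step and bounces off the walls at -5 and 12.
  step 5: 2 → -3
  step 6: -3 → -2
The second coordinate changes by -5 each step: at step 6 it is -36.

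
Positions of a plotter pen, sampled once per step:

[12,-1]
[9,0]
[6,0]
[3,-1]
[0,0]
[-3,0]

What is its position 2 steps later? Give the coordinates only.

[-9,0]

The first coordinate changes by -3 each step, so at step 7 it is 12 + 7·(-3) = -9.
The second coordinate repeats the cycle [-1, 0, 0] with period 3; step 7 mod 3 = 1, giving 0.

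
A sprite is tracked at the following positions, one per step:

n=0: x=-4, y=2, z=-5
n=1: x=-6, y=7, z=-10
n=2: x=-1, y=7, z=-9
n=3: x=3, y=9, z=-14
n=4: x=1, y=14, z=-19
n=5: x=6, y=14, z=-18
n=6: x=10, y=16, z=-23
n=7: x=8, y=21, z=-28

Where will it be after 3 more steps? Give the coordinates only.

x=15, y=28, z=-37

Step-to-step displacements: (-2, +5, -5), (+5, +0, +1), (+4, +2, -5), (-2, +5, -5), (+5, +0, +1), (+4, +2, -5), (-2, +5, -5) — a repeating cycle of length 3.
step 8: apply (+5, +0, +1) → x=13, y=21, z=-27
step 9: apply (+4, +2, -5) → x=17, y=23, z=-32
step 10: apply (-2, +5, -5) → x=15, y=28, z=-37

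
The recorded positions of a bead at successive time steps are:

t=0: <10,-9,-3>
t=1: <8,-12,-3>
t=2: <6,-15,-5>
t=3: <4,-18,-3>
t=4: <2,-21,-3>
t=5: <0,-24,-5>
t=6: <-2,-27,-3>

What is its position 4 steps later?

<-10,-39,-3>

The first coordinate changes by -2 each step, so at step 10 it is 10 + 10·(-2) = -10.
The second coordinate changes by -3 each step, so at step 10 it is -9 + 10·(-3) = -39.
The third coordinate repeats the cycle [-3, -3, -5] with period 3; step 10 mod 3 = 1, giving -3.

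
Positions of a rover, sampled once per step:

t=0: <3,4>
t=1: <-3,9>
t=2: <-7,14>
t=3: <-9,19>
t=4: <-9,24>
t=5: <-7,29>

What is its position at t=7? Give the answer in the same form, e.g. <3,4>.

Successive displacements: <-6,+5>, <-4,+5>, <-2,+5>, <+0,+5>, <+2,+5> — each changes by <+2,+0>.
step 6: <-7,29> + <+4,+5> → <-3,34>
step 7: <-3,34> + <+6,+5> → <3,39>

<3,39>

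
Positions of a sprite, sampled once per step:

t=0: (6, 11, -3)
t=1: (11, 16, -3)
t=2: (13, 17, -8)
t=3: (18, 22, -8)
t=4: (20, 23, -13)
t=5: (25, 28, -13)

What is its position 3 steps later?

(34, 35, -23)

Step-to-step displacements: (+5, +5, +0), (+2, +1, -5), (+5, +5, +0), (+2, +1, -5), (+5, +5, +0) — a repeating cycle of length 2.
step 6: apply (+2, +1, -5) → (27, 29, -18)
step 7: apply (+5, +5, +0) → (32, 34, -18)
step 8: apply (+2, +1, -5) → (34, 35, -23)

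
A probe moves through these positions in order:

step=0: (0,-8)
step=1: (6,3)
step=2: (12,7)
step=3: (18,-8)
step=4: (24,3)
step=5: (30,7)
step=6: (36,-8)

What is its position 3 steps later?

The first coordinate changes by +6 each step, so at step 9 it is 0 + 9·(6) = 54.
The second coordinate repeats the cycle [-8, 3, 7] with period 3; step 9 mod 3 = 0, giving -8.

(54,-8)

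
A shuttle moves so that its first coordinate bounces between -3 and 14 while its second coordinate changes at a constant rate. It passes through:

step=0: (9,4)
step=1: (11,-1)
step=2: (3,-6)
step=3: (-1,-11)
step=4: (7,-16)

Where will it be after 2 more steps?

The first coordinate reflects between -3 and 14, moving 8 per step.
  step 5: 7 → 13
  step 6: 13 → 5
The second coordinate changes by -5 each step: at step 6 it is -26.

(5,-26)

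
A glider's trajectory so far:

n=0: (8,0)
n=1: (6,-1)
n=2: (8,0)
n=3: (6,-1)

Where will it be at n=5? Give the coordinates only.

(6,-1)

The jumps are (-2,-1), (+2,+1), (-2,-1) — a geometric progression with ratio -1.
step 4: (6,-1) + (+2,+1) → (8,0)
step 5: (8,0) + (-2,-1) → (6,-1)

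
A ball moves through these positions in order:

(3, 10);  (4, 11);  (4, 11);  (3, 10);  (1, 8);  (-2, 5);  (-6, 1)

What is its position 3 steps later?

First differences are (+1, +1), (+0, +0), (-1, -1), (-2, -2), (-3, -3), (-4, -4); their common second difference is (-1, -1) (constant acceleration).
step 7: (-6, 1) + (-5, -5) → (-11, -4)
step 8: (-11, -4) + (-6, -6) → (-17, -10)
step 9: (-17, -10) + (-7, -7) → (-24, -17)

(-24, -17)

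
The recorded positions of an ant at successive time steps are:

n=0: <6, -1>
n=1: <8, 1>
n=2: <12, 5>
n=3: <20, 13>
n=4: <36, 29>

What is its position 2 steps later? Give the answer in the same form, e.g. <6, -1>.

The jumps are <+2, +2>, <+4, +4>, <+8, +8>, <+16, +16> — a geometric progression with ratio 2.
step 5: <36, 29> + <+32, +32> → <68, 61>
step 6: <68, 61> + <+64, +64> → <132, 125>

<132, 125>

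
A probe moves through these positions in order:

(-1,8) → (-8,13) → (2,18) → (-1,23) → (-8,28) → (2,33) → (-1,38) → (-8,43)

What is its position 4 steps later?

The first coordinate repeats the cycle [-1, -8, 2] with period 3; step 11 mod 3 = 2, giving 2.
The second coordinate changes by +5 each step, so at step 11 it is 8 + 11·(5) = 63.

(2,63)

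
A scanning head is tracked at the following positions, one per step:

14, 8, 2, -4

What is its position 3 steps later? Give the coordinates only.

-22

Constant displacement of -6 per step.
step 4: -4 − 6 → -10
step 5: -10 − 6 → -16
step 6: -16 − 6 → -22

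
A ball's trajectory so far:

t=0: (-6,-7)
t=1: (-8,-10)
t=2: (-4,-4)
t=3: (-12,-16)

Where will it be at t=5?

Consecutive displacements (-2,-3), (+4,+6), (-8,-12) scale by a factor of -2 each step.
step 4: (-12,-16) + (+16,+24) → (4,8)
step 5: (4,8) + (-32,-48) → (-28,-40)

(-28,-40)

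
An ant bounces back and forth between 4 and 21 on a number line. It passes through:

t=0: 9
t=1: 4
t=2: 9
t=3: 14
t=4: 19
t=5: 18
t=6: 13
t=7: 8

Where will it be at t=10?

15

The value travels 5 per step and bounces off the walls at 4 and 21.
  step 8: 8 → 5
  step 9: 5 → 10
  step 10: 10 → 15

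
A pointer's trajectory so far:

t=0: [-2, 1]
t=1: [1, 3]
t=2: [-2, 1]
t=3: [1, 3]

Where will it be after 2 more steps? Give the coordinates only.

Step-to-step displacements: [+3, +2], [-3, -2], [+3, +2]; each is -1× the previous.
step 4: [1, 3] + [-3, -2] → [-2, 1]
step 5: [-2, 1] + [+3, +2] → [1, 3]

[1, 3]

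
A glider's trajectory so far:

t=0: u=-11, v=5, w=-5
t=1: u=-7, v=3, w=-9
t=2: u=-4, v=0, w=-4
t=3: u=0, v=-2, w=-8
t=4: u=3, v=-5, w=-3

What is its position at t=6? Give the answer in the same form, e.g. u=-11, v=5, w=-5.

u=10, v=-10, w=-2

The moves between consecutive positions are (+4, -2, -4), (+3, -3, +5), (+4, -2, -4), (+3, -3, +5); they repeat the 2-cycle [(+4, -2, -4), (+3, -3, +5)].
step 5: apply (+4, -2, -4) → u=7, v=-7, w=-7
step 6: apply (+3, -3, +5) → u=10, v=-10, w=-2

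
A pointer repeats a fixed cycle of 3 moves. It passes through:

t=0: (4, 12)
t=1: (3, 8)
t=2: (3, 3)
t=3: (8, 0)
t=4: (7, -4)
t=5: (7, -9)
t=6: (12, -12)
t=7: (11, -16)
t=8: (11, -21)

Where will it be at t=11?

(15, -33)

The moves between consecutive positions are (-1, -4), (+0, -5), (+5, -3), (-1, -4), (+0, -5), (+5, -3), (-1, -4), (+0, -5); they repeat the 3-cycle [(-1, -4), (+0, -5), (+5, -3)].
step 9: apply (+5, -3) → (16, -24)
step 10: apply (-1, -4) → (15, -28)
step 11: apply (+0, -5) → (15, -33)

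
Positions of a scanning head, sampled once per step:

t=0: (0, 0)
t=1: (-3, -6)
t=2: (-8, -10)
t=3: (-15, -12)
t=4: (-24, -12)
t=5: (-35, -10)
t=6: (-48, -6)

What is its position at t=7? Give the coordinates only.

(-63, 0)

First differences are (-3, -6), (-5, -4), (-7, -2), (-9, +0), (-11, +2), (-13, +4); their common second difference is (-2, +2) (constant acceleration).
step 7: (-48, -6) + (-15, +6) → (-63, 0)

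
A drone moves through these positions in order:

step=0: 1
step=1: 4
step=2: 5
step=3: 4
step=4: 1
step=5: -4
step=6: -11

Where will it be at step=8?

Successive displacements: +3, +1, -1, -3, -5, -7 — each changes by -2.
step 7: -11 − 9 → -20
step 8: -20 − 11 → -31

-31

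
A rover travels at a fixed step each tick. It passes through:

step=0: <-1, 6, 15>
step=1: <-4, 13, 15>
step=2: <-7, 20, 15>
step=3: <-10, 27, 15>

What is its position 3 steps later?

<-19, 48, 15>

The position changes by <-3, +7, +0> every step.
step 4: <-10, 27, 15> + <-3, +7, +0> → <-13, 34, 15>
step 5: <-13, 34, 15> + <-3, +7, +0> → <-16, 41, 15>
step 6: <-16, 41, 15> + <-3, +7, +0> → <-19, 48, 15>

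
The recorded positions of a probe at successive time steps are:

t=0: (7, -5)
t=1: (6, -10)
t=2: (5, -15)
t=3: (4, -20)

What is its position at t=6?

(1, -35)

Constant displacement of (-1, -5) per step.
step 4: (4, -20) + (-1, -5) → (3, -25)
step 5: (3, -25) + (-1, -5) → (2, -30)
step 6: (2, -30) + (-1, -5) → (1, -35)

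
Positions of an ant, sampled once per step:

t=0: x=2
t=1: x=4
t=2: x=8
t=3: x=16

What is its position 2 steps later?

The jumps are +2, +4, +8 — a geometric progression with ratio 2.
step 4: 16 + 16 → x=32
step 5: 32 + 32 → x=64

x=64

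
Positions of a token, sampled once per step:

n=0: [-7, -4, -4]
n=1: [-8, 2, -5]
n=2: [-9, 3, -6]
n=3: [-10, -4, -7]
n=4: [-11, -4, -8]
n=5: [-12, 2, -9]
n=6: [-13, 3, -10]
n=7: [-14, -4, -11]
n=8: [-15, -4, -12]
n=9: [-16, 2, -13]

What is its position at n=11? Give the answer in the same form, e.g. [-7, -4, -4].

[-18, -4, -15]

First: linear, -1 per step → -18 at step 11.
Second: cycles through -4, 2, 3, -4 every 4 steps. Step 11 lands at position 3 of the cycle → -4.
Third: linear, -1 per step → -15 at step 11.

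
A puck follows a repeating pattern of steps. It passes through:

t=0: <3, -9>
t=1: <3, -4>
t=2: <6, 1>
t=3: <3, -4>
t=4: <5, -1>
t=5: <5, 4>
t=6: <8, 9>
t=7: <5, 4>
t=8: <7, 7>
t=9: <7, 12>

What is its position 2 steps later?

The moves between consecutive positions are <+0, +5>, <+3, +5>, <-3, -5>, <+2, +3>, <+0, +5>, <+3, +5>, <-3, -5>, <+2, +3>, <+0, +5>; they repeat the 4-cycle [<+0, +5>, <+3, +5>, <-3, -5>, <+2, +3>].
step 10: apply <+3, +5> → <10, 17>
step 11: apply <-3, -5> → <7, 12>

<7, 12>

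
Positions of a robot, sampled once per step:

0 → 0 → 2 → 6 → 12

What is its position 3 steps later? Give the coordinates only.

42

Taking differences between consecutive positions: +0, +2, +4, +6. These grow by +2 each step.
step 5: 12 + 8 → 20
step 6: 20 + 10 → 30
step 7: 30 + 12 → 42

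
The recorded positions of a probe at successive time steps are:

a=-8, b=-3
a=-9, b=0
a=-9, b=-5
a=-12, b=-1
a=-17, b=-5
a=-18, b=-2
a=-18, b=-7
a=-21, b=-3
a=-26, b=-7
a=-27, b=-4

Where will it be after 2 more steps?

a=-30, b=-5

Differencing gives (-1, +3), (+0, -5), (-3, +4), (-5, -4), (-1, +3), (+0, -5), (-3, +4), (-5, -4), (-1, +3). This is the pattern (-1, +3), (+0, -5), (-3, +4), (-5, -4) repeated.
step 10: apply (+0, -5) → a=-27, b=-9
step 11: apply (-3, +4) → a=-30, b=-5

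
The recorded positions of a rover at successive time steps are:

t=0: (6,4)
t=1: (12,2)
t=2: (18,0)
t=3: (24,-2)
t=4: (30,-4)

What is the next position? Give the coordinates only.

Each step adds (+6,-2) to the position.
step 5: (30,-4) + (+6,-2) → (36,-6)

(36,-6)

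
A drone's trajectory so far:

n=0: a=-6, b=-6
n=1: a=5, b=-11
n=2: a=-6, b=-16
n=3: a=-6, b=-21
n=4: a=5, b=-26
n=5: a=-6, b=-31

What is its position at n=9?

The a coordinate repeats the cycle [-6, 5, -6] with period 3; step 9 mod 3 = 0, giving -6.
The b coordinate changes by -5 each step, so at step 9 it is -6 + 9·(-5) = -51.

a=-6, b=-51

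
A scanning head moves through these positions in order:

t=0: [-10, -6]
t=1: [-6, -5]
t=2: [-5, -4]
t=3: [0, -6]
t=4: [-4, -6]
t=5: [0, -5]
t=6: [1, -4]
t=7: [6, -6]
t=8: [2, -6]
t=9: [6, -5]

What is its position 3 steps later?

The moves between consecutive positions are [+4, +1], [+1, +1], [+5, -2], [-4, +0], [+4, +1], [+1, +1], [+5, -2], [-4, +0], [+4, +1]; they repeat the 4-cycle [[+4, +1], [+1, +1], [+5, -2], [-4, +0]].
step 10: apply [+1, +1] → [7, -4]
step 11: apply [+5, -2] → [12, -6]
step 12: apply [-4, +0] → [8, -6]

[8, -6]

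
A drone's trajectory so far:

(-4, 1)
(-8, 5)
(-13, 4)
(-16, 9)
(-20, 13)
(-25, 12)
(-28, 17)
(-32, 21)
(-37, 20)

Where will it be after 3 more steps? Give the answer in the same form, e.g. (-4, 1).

The moves between consecutive positions are (-4, +4), (-5, -1), (-3, +5), (-4, +4), (-5, -1), (-3, +5), (-4, +4), (-5, -1); they repeat the 3-cycle [(-4, +4), (-5, -1), (-3, +5)].
step 9: apply (-3, +5) → (-40, 25)
step 10: apply (-4, +4) → (-44, 29)
step 11: apply (-5, -1) → (-49, 28)

(-49, 28)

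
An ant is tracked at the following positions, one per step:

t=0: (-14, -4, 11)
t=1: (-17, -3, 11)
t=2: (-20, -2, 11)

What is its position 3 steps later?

Each step adds (-3, +1, +0) to the position.
step 3: (-20, -2, 11) + (-3, +1, +0) → (-23, -1, 11)
step 4: (-23, -1, 11) + (-3, +1, +0) → (-26, 0, 11)
step 5: (-26, 0, 11) + (-3, +1, +0) → (-29, 1, 11)

(-29, 1, 11)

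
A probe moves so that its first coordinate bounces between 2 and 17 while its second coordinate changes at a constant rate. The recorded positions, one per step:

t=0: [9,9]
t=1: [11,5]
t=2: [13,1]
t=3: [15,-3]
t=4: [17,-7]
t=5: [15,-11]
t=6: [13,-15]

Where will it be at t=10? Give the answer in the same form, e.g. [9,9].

[5,-31]

The first coordinate travels 2 per step and bounces off the walls at 2 and 17.
  step 7: 13 → 11
  step 8: 11 → 9
  step 9: 9 → 7
  step 10: 7 → 5
The second coordinate changes by -4 each step: at step 10 it is -31.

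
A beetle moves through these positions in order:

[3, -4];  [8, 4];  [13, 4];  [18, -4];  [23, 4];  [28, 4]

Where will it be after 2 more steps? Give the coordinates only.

The first coordinate changes by +5 each step, so at step 7 it is 3 + 7·(5) = 38.
The second coordinate repeats the cycle [-4, 4, 4] with period 3; step 7 mod 3 = 1, giving 4.

[38, 4]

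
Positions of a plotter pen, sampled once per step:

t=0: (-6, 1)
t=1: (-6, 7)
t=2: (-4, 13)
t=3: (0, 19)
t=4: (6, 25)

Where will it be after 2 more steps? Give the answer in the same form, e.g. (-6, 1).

(24, 37)

Successive displacements: (+0, +6), (+2, +6), (+4, +6), (+6, +6) — each changes by (+2, +0).
step 5: (6, 25) + (+8, +6) → (14, 31)
step 6: (14, 31) + (+10, +6) → (24, 37)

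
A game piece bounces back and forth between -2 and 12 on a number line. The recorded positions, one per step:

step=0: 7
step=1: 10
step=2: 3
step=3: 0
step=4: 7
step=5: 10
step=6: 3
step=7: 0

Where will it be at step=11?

0

The value reflects between -2 and 12, moving 7 per step.
  step 8: 0 → 7
  step 9: 7 → 10
  step 10: 10 → 3
  step 11: 3 → 0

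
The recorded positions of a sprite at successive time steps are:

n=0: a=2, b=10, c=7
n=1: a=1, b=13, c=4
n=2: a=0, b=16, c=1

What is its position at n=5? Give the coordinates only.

a=-3, b=25, c=-8

The position changes by (-1, +3, -3) every step.
step 3: a=0, b=16, c=1 + (-1, +3, -3) → a=-1, b=19, c=-2
step 4: a=-1, b=19, c=-2 + (-1, +3, -3) → a=-2, b=22, c=-5
step 5: a=-2, b=22, c=-5 + (-1, +3, -3) → a=-3, b=25, c=-8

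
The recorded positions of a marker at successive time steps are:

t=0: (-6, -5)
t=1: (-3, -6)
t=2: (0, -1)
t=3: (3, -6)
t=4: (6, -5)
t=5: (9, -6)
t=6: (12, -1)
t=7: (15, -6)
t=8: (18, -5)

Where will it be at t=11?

(27, -6)

The first coordinate changes by +3 each step, so at step 11 it is -6 + 11·(3) = 27.
The second coordinate repeats the cycle [-5, -6, -1, -6] with period 4; step 11 mod 4 = 3, giving -6.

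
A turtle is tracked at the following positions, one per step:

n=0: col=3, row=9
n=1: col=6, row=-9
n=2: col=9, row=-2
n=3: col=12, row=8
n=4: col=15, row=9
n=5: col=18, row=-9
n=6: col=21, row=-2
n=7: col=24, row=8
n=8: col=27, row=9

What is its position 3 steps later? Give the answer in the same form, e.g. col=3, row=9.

The col coordinate changes by +3 each step, so at step 11 it is 3 + 11·(3) = 36.
The row coordinate repeats the cycle [9, -9, -2, 8] with period 4; step 11 mod 4 = 3, giving 8.

col=36, row=8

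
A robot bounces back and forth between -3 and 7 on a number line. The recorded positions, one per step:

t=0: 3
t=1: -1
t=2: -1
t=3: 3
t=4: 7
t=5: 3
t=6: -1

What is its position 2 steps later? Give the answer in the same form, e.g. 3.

3

The value travels 4 per step and bounces off the walls at -3 and 7.
  step 7: -1 → -1
  step 8: -1 → 3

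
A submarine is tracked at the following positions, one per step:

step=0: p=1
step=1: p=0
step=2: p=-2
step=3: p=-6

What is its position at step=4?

Consecutive displacements -1, -2, -4 scale by a factor of 2 each step.
step 4: -6 − 8 → p=-14

p=-14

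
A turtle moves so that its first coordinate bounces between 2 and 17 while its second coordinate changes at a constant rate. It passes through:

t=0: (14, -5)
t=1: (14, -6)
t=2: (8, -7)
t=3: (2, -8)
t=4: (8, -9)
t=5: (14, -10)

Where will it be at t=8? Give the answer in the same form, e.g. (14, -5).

(2, -13)

The first coordinate reflects between 2 and 17, moving 6 per step.
  step 6: 14 → 14
  step 7: 14 → 8
  step 8: 8 → 2
The second coordinate changes by -1 each step: at step 8 it is -13.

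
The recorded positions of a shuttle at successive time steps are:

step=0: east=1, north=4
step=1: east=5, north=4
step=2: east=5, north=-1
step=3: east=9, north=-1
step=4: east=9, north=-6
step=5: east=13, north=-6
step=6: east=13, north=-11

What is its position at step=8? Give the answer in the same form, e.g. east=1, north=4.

east=17, north=-16

The moves between consecutive positions are (+4,+0), (+0,-5), (+4,+0), (+0,-5), (+4,+0), (+0,-5); they repeat the 2-cycle [(+4,+0), (+0,-5)].
step 7: apply (+4,+0) → east=17, north=-11
step 8: apply (+0,-5) → east=17, north=-16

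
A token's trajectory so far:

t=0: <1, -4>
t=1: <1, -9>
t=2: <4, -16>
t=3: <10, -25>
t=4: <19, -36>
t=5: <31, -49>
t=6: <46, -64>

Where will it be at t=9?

<109, -121>

Taking differences between consecutive positions: <+0, -5>, <+3, -7>, <+6, -9>, <+9, -11>, <+12, -13>, <+15, -15>. These grow by <+3, -2> each step.
step 7: <46, -64> + <+18, -17> → <64, -81>
step 8: <64, -81> + <+21, -19> → <85, -100>
step 9: <85, -100> + <+24, -21> → <109, -121>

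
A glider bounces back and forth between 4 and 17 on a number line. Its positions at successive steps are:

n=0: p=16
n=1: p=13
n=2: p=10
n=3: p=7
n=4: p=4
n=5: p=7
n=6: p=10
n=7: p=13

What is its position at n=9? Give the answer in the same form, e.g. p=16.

p=15

The value travels 3 per step and bounces off the walls at 4 and 17.
  step 8: 13 → 16
  step 9: 16 → 15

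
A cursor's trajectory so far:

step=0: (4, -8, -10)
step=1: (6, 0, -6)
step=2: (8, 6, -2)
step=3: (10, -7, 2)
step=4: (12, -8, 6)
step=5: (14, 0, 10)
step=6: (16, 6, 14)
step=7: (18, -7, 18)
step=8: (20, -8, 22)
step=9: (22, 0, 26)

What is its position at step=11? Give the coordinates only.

The first coordinate changes by +2 each step, so at step 11 it is 4 + 11·(2) = 26.
The second coordinate repeats the cycle [-8, 0, 6, -7] with period 4; step 11 mod 4 = 3, giving -7.
The third coordinate changes by +4 each step, so at step 11 it is -10 + 11·(4) = 34.

(26, -7, 34)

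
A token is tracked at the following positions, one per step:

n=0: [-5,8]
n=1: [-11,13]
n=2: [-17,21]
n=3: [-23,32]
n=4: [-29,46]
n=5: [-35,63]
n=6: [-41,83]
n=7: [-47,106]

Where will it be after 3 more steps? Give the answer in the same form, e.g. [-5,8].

Successive displacements: [-6,+5], [-6,+8], [-6,+11], [-6,+14], [-6,+17], [-6,+20], [-6,+23] — each changes by [+0,+3].
step 8: [-47,106] + [-6,+26] → [-53,132]
step 9: [-53,132] + [-6,+29] → [-59,161]
step 10: [-59,161] + [-6,+32] → [-65,193]

[-65,193]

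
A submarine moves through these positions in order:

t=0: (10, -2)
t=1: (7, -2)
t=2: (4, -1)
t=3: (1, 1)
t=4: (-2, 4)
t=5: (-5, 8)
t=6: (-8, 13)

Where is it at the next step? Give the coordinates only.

Successive displacements: (-3, +0), (-3, +1), (-3, +2), (-3, +3), (-3, +4), (-3, +5) — each changes by (+0, +1).
step 7: (-8, 13) + (-3, +6) → (-11, 19)

(-11, 19)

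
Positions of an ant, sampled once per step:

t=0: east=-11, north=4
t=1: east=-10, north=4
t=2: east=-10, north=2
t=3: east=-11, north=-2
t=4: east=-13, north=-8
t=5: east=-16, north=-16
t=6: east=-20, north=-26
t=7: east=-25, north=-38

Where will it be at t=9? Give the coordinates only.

east=-38, north=-68

Successive displacements: (+1,+0), (+0,-2), (-1,-4), (-2,-6), (-3,-8), (-4,-10), (-5,-12) — each changes by (-1,-2).
step 8: east=-25, north=-38 + (-6,-14) → east=-31, north=-52
step 9: east=-31, north=-52 + (-7,-16) → east=-38, north=-68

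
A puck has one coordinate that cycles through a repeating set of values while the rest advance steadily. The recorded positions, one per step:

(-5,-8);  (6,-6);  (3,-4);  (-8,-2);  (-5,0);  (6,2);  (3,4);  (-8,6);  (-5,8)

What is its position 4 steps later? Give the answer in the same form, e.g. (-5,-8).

(-5,16)

The first coordinate repeats the cycle [-5, 6, 3, -8] with period 4; step 12 mod 4 = 0, giving -5.
The second coordinate changes by +2 each step, so at step 12 it is -8 + 12·(2) = 16.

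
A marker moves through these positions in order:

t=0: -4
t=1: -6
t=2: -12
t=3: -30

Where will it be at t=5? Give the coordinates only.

-246

Step-to-step displacements: -2, -6, -18; each is 3× the previous.
step 4: -30 − 54 → -84
step 5: -84 − 162 → -246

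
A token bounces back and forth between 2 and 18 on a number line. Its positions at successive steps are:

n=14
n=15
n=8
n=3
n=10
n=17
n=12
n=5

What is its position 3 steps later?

The value reflects between 2 and 18, moving 7 per step.
  step 8: 5 → 6
  step 9: 6 → 13
  step 10: 13 → 16

n=16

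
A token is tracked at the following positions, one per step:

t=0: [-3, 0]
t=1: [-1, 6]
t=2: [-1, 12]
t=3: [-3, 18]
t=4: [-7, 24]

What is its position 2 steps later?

Taking differences between consecutive positions: [+2, +6], [+0, +6], [-2, +6], [-4, +6]. These grow by [-2, +0] each step.
step 5: [-7, 24] + [-6, +6] → [-13, 30]
step 6: [-13, 30] + [-8, +6] → [-21, 36]

[-21, 36]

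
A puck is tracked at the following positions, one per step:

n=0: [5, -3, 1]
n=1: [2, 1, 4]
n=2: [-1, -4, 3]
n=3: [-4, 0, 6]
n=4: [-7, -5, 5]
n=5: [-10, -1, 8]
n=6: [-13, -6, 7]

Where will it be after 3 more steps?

[-22, -3, 12]

The moves between consecutive positions are [-3, +4, +3], [-3, -5, -1], [-3, +4, +3], [-3, -5, -1], [-3, +4, +3], [-3, -5, -1]; they repeat the 2-cycle [[-3, +4, +3], [-3, -5, -1]].
step 7: apply [-3, +4, +3] → [-16, -2, 10]
step 8: apply [-3, -5, -1] → [-19, -7, 9]
step 9: apply [-3, +4, +3] → [-22, -3, 12]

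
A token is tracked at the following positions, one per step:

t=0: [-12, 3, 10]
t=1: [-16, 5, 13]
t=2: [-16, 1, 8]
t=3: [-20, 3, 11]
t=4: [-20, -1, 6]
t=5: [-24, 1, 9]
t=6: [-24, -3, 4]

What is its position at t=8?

[-28, -5, 2]

Differencing gives [-4, +2, +3], [+0, -4, -5], [-4, +2, +3], [+0, -4, -5], [-4, +2, +3], [+0, -4, -5]. This is the pattern [-4, +2, +3], [+0, -4, -5] repeated.
step 7: apply [-4, +2, +3] → [-28, -1, 7]
step 8: apply [+0, -4, -5] → [-28, -5, 2]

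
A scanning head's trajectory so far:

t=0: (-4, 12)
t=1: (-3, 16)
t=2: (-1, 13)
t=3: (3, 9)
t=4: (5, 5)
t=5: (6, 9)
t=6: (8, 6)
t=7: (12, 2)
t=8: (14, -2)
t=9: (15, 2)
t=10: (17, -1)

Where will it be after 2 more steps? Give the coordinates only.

(23, -9)

Step-to-step displacements: (+1, +4), (+2, -3), (+4, -4), (+2, -4), (+1, +4), (+2, -3), (+4, -4), (+2, -4), (+1, +4), (+2, -3) — a repeating cycle of length 4.
step 11: apply (+4, -4) → (21, -5)
step 12: apply (+2, -4) → (23, -9)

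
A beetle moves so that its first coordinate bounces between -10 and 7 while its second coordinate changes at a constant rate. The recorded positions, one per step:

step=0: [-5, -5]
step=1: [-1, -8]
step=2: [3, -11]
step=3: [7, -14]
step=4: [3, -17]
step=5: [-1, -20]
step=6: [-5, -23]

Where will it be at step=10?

The first coordinate travels 4 per step and bounces off the walls at -10 and 7.
  step 7: -5 → -9
  step 8: -9 → -7
  step 9: -7 → -3
  step 10: -3 → 1
The second coordinate changes by -3 each step: at step 10 it is -35.

[1, -35]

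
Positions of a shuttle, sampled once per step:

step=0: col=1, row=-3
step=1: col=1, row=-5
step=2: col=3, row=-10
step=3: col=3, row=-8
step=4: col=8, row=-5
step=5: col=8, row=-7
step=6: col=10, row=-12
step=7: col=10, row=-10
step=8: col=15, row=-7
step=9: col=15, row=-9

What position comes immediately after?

col=17, row=-14

Differencing gives (+0, -2), (+2, -5), (+0, +2), (+5, +3), (+0, -2), (+2, -5), (+0, +2), (+5, +3), (+0, -2). This is the pattern (+0, -2), (+2, -5), (+0, +2), (+5, +3) repeated.
step 10: apply (+2, -5) → col=17, row=-14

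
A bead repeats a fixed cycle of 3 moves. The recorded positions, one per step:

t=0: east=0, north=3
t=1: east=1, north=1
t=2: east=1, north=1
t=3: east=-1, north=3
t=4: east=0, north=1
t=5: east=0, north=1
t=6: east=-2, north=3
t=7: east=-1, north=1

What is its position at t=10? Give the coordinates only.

The moves between consecutive positions are (+1,-2), (+0,+0), (-2,+2), (+1,-2), (+0,+0), (-2,+2), (+1,-2); they repeat the 3-cycle [(+1,-2), (+0,+0), (-2,+2)].
step 8: apply (+0,+0) → east=-1, north=1
step 9: apply (-2,+2) → east=-3, north=3
step 10: apply (+1,-2) → east=-2, north=1

east=-2, north=1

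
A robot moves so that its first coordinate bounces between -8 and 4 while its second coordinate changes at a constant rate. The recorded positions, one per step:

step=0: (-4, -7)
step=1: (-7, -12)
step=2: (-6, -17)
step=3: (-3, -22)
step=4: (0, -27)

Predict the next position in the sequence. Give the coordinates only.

(3, -32)

The first coordinate travels 3 per step and bounces off the walls at -8 and 4.
  step 5: 0 → 3
The second coordinate changes by -5 each step: at step 5 it is -32.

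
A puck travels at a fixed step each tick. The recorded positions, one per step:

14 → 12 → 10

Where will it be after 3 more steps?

4

The position changes by -2 every step.
step 3: 10 − 2 → 8
step 4: 8 − 2 → 6
step 5: 6 − 2 → 4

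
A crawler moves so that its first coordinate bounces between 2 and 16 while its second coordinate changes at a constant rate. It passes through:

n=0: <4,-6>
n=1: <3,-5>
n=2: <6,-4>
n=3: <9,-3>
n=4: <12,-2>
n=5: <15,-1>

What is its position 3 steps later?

The first coordinate reflects between 2 and 16, moving 3 per step.
  step 6: 15 → 14
  step 7: 14 → 11
  step 8: 11 → 8
The second coordinate changes by +1 each step: at step 8 it is 2.

<8,2>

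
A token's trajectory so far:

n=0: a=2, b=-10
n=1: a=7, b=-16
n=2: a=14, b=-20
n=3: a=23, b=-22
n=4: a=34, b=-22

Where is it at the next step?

First differences are (+5, -6), (+7, -4), (+9, -2), (+11, +0); their common second difference is (+2, +2) (constant acceleration).
step 5: a=34, b=-22 + (+13, +2) → a=47, b=-20

a=47, b=-20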